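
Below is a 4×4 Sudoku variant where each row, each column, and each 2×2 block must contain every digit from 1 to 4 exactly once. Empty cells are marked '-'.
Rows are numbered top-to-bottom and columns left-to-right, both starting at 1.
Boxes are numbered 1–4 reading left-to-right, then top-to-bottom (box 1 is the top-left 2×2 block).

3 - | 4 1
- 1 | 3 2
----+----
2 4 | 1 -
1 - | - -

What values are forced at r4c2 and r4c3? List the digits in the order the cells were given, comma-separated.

For r4c2:
  Row 4 already contains {1}.
  Column 2 already contains {1, 4}.
  Its 2×2 block (box 3) already contains {1, 2, 4}.
  The only value from 1–4 not eliminated is 3, so r4c2 = 3.
For r4c3:
  Row 4 already contains {1}.
  Column 3 already contains {1, 3, 4}.
  Its 2×2 block (box 4) already contains {1}.
  The only value from 1–4 not eliminated is 2, so r4c3 = 2.

3,2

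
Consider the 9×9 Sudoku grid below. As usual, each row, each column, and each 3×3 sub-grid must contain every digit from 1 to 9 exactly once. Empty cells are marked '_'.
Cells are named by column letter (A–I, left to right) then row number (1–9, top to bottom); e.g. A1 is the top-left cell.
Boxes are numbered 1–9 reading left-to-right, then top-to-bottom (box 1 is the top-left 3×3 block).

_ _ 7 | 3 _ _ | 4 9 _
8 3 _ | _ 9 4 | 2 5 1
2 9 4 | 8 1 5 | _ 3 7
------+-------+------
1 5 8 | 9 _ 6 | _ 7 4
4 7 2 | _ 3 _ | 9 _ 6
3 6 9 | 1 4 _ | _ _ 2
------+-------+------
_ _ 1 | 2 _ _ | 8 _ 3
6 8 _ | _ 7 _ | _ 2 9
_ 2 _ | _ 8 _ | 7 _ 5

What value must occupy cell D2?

7

Cell D2 itself could take any of {6, 7} by direct elimination.
Consider where 7 can go in column D.
D5 is out (row 5 already has a 7).
D8 is out (row 8 already has a 7).
D9 is out (row 9 already has a 7).
So the only cell in column D that can hold 7 is D2.
Therefore D2 = 7.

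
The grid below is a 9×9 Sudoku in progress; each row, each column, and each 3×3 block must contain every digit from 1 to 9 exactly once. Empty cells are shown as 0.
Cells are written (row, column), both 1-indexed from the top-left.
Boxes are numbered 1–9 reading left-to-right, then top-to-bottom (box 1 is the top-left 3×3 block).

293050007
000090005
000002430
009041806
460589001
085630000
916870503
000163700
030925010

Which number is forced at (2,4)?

3

Cell (2,4) itself could take any of {3, 4, 7} by direct elimination.
Consider where 3 can go in box 2.
(1,4) is out (row 1 already has a 3).
(1,6) is out (row 1 already has a 3).
(2,6) is out (column 6 already has a 3).
(3,4) is out (row 3 already has a 3).
(3,5) is out (row 3 already has a 3).
So the only cell in box 2 that can hold 3 is (2,4).
Therefore (2,4) = 3.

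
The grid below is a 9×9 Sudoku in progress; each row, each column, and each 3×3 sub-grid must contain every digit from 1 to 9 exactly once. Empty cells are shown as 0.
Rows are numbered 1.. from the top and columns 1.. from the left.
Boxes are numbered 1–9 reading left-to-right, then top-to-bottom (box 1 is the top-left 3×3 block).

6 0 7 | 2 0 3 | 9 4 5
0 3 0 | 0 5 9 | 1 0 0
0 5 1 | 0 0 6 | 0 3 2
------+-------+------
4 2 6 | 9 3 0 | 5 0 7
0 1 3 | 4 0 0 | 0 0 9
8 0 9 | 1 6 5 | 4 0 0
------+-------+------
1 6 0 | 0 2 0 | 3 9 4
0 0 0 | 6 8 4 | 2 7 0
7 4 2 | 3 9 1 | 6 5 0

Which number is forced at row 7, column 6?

7

Row 7 already contains {1, 2, 3, 4, 6, 9}.
Column 6 already contains {1, 3, 4, 5, 6, 9}.
Its 3×3 block (box 8) already contains {1, 2, 3, 4, 6, 8, 9}.
The only value from 1–9 not eliminated is 7, so row 7, column 6 = 7.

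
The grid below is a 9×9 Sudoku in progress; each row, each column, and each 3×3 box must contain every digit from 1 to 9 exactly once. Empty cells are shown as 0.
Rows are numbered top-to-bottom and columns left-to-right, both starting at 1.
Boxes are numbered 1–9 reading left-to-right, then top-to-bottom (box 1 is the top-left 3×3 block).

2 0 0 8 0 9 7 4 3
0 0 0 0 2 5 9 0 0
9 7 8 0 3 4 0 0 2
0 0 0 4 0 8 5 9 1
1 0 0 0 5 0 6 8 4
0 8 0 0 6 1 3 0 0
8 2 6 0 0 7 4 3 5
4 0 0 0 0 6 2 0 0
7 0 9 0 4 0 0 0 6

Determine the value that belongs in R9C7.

Cell R9C7 itself could take any of {1, 8} by direct elimination.
Consider where 8 can go in column 7.
R3C7 is out (row 3 already has a 8).
So the only cell in column 7 that can hold 8 is R9C7.
Therefore R9C7 = 8.

8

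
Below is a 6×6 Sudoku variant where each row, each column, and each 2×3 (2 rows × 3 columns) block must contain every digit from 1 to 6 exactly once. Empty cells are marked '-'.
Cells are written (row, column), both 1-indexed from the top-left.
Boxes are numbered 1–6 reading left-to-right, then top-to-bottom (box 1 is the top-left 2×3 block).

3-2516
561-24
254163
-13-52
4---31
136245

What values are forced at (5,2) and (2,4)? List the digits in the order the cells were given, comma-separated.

For (5,2):
  Row 5 already contains {1, 3, 4}.
  Column 2 already contains {1, 3, 5, 6}.
  Its 2×3 block (box 5) already contains {1, 3, 4, 6}.
  The only value from 1–6 not eliminated is 2, so (5,2) = 2.
For (2,4):
  Row 2 already contains {1, 2, 4, 5, 6}.
  Column 4 already contains {1, 2, 5}.
  Its 2×3 block (box 2) already contains {1, 2, 4, 5, 6}.
  The only value from 1–6 not eliminated is 3, so (2,4) = 3.

2,3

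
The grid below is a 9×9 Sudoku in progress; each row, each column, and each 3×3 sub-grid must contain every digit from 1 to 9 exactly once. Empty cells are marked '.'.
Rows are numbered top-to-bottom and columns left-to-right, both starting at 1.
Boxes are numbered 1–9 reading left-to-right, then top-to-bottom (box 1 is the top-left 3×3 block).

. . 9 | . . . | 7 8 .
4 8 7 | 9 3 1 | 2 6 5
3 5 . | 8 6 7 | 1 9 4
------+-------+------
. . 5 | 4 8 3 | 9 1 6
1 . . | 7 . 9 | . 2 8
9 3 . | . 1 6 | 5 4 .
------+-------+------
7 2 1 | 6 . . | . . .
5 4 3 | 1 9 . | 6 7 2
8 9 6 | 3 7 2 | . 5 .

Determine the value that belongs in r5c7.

Row 5 already contains {1, 2, 7, 8, 9}.
Column 7 already contains {1, 2, 5, 6, 7, 9}.
Its 3×3 block (box 6) already contains {1, 2, 4, 5, 6, 8, 9}.
The only value from 1–9 not eliminated is 3, so r5c7 = 3.

3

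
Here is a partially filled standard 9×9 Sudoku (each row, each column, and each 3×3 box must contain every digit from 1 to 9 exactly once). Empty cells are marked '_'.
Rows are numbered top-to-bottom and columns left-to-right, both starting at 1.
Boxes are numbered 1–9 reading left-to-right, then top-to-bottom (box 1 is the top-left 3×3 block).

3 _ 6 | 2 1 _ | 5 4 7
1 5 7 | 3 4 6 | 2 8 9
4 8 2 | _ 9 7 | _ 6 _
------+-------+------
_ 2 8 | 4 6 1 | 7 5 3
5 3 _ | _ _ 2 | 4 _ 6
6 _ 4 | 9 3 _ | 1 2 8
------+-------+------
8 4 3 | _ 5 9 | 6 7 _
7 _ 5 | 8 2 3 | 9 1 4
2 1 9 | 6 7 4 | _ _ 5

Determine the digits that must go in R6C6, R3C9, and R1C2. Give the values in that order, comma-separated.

5,1,9

For R6C6:
  Row 6 already contains {1, 2, 3, 4, 6, 8, 9}.
  Column 6 already contains {1, 2, 3, 4, 6, 7, 9}.
  Its 3×3 block (box 5) already contains {1, 2, 3, 4, 6, 9}.
  The only value from 1–9 not eliminated is 5, so R6C6 = 5.
For R3C9:
  Row 3 already contains {2, 4, 6, 7, 8, 9}.
  Column 9 already contains {3, 4, 5, 6, 7, 8, 9}.
  Its 3×3 block (box 3) already contains {2, 4, 5, 6, 7, 8, 9}.
  The only value from 1–9 not eliminated is 1, so R3C9 = 1.
For R1C2:
  Row 1 already contains {1, 2, 3, 4, 5, 6, 7}.
  Column 2 already contains {1, 2, 3, 4, 5, 8}.
  Its 3×3 block (box 1) already contains {1, 2, 3, 4, 5, 6, 7, 8}.
  The only value from 1–9 not eliminated is 9, so R1C2 = 9.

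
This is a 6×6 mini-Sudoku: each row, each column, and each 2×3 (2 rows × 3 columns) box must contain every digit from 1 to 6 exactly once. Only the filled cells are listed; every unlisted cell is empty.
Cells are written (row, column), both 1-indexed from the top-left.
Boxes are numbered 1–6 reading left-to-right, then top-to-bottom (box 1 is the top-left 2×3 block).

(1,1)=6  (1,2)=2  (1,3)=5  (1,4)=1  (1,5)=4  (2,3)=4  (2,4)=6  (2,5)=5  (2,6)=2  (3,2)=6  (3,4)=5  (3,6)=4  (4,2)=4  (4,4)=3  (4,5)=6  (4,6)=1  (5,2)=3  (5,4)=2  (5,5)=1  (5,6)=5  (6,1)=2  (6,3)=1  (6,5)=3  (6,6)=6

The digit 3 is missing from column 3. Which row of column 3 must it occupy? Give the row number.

3

Consider where 3 can go in column 3.
(4,3) is out (row 4 already has a 3).
(5,3) is out (row 5 already has a 3).
So the only cell in column 3 that can hold 3 is (3,3).
That is row 3.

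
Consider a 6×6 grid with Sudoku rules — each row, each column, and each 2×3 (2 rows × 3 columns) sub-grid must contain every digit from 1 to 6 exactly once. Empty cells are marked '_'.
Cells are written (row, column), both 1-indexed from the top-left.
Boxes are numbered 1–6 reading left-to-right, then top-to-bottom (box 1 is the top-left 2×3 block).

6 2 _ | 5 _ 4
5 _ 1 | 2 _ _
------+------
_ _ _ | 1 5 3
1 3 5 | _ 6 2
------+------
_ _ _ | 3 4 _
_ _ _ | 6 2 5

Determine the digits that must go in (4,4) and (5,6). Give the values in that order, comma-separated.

4,1

For (4,4):
  Row 4 already contains {1, 2, 3, 5, 6}.
  Column 4 already contains {1, 2, 3, 5, 6}.
  Its 2×3 block (box 4) already contains {1, 2, 3, 5, 6}.
  The only value from 1–6 not eliminated is 4, so (4,4) = 4.
For (5,6):
  Row 5 already contains {3, 4}.
  Column 6 already contains {2, 3, 4, 5}.
  Its 2×3 block (box 6) already contains {2, 3, 4, 5, 6}.
  The only value from 1–6 not eliminated is 1, so (5,6) = 1.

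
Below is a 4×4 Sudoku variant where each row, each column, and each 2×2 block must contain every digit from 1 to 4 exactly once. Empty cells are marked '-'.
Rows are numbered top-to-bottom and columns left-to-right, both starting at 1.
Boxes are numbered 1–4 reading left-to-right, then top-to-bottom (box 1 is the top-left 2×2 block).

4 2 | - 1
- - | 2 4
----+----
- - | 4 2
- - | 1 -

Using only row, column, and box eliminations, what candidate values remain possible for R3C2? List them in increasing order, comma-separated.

Row 3 already contains {2, 4}.
Column 2 already contains {2}.
Its 2×2 block (box 3) already contains {}.
Removing those from 1–4 leaves {1, 3} as the candidates for R3C2.

1,3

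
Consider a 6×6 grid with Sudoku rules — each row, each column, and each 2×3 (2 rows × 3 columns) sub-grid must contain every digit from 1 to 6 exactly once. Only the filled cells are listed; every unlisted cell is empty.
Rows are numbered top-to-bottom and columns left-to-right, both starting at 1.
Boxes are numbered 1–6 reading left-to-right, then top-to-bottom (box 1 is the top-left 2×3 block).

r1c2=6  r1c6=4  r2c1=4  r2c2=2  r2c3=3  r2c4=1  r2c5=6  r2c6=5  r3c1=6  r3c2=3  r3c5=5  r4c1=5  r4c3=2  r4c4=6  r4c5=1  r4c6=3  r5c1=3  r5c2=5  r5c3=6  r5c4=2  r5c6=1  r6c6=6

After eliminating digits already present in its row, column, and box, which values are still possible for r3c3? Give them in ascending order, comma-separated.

1,4

Row 3 already contains {3, 5, 6}.
Column 3 already contains {2, 3, 6}.
Its 2×3 block (box 3) already contains {2, 3, 5, 6}.
Removing those from 1–6 leaves {1, 4} as the candidates for r3c3.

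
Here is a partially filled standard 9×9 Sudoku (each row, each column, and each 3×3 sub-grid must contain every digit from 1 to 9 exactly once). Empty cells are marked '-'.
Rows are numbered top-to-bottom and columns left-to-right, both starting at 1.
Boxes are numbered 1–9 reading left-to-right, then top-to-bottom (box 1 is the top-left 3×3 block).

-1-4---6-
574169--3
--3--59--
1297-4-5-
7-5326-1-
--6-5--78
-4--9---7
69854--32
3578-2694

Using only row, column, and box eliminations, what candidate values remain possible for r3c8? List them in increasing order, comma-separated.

2,4,8

Row 3 already contains {3, 5, 9}.
Column 8 already contains {1, 3, 5, 6, 7, 9}.
Its 3×3 block (box 3) already contains {3, 6, 9}.
Removing those from 1–9 leaves {2, 4, 8} as the candidates for r3c8.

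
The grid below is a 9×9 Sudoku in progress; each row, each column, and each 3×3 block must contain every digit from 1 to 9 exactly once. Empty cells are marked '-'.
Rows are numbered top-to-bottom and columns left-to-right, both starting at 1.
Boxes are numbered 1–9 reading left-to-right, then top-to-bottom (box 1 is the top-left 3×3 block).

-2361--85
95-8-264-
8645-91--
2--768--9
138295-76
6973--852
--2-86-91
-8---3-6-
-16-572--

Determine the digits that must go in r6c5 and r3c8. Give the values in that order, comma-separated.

For r6c5:
  Row 6 already contains {2, 3, 5, 6, 7, 8, 9}.
  Column 5 already contains {1, 5, 6, 8, 9}.
  Its 3×3 block (box 5) already contains {2, 3, 5, 6, 7, 8, 9}.
  The only value from 1–9 not eliminated is 4, so r6c5 = 4.
For r3c8:
  Consider where 2 can go in box 3.
  r1c7 is out (row 1 already has a 2).
  r2c9 is out (row 2 already has a 2).
  r3c9 is out (column 9 already has a 2).
  So the only cell in box 3 that can hold 2 is r3c8.
  So r3c8 = 2.

4,2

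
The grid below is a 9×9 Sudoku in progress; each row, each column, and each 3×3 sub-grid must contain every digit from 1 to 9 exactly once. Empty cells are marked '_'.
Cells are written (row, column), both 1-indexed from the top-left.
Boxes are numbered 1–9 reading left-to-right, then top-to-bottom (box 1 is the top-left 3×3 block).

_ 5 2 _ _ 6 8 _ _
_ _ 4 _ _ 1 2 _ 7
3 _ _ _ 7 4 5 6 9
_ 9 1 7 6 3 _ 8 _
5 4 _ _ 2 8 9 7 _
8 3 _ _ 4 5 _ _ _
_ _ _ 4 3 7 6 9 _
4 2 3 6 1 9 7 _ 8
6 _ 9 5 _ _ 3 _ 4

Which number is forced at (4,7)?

Row 4 already contains {1, 3, 6, 7, 8, 9}.
Column 7 already contains {2, 3, 5, 6, 7, 8, 9}.
Its 3×3 block (box 6) already contains {7, 8, 9}.
The only value from 1–9 not eliminated is 4, so (4,7) = 4.

4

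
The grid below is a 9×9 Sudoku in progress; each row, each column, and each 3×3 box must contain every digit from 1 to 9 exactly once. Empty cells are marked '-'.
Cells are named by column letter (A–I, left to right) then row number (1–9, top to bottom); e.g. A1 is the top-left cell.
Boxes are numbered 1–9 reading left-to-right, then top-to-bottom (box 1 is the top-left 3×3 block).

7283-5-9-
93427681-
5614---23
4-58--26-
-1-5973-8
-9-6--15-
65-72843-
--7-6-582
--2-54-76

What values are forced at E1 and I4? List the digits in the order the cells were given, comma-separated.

1,9

For E1:
  Row 1 already contains {2, 3, 5, 7, 8, 9}.
  Column E already contains {2, 5, 6, 7, 9}.
  Its 3×3 block (box 2) already contains {2, 3, 4, 5, 6, 7}.
  The only value from 1–9 not eliminated is 1, so E1 = 1.
For I4:
  Consider where 9 can go in box 6.
  H5 is out (row 5 already has a 9).
  I6 is out (row 6 already has a 9).
  So the only cell in box 6 that can hold 9 is I4.
  So I4 = 9.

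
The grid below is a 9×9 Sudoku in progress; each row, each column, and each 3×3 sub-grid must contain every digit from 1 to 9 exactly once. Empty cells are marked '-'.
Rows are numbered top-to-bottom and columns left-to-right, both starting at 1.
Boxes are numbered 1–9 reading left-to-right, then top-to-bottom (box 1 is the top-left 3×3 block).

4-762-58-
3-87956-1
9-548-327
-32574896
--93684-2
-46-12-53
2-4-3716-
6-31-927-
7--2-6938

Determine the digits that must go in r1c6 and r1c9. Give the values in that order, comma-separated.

3,9

For r1c6:
  Consider where 3 can go in column 6.
  r3c6 is out (row 3 already has a 3).
  So the only cell in column 6 that can hold 3 is r1c6.
  So r1c6 = 3.
For r1c9:
  Row 1 already contains {2, 4, 5, 6, 7, 8}.
  Column 9 already contains {1, 2, 3, 6, 7, 8}.
  Its 3×3 block (box 3) already contains {1, 2, 3, 5, 6, 7, 8}.
  The only value from 1–9 not eliminated is 9, so r1c9 = 9.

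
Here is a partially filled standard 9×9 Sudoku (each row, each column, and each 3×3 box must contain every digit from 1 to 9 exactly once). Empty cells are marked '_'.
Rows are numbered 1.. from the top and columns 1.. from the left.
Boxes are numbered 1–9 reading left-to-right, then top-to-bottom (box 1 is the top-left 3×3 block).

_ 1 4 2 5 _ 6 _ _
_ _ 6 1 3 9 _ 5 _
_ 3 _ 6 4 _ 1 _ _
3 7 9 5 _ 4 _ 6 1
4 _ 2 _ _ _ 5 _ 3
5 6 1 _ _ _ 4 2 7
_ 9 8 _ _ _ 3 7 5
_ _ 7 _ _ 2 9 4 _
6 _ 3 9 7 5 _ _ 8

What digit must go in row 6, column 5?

Cell row 6, column 5 itself could take any of {8, 9} by direct elimination.
Consider where 9 can go in row 6.
row 6, column 4 is out (column 4 already has a 9).
row 6, column 6 is out (column 6 already has a 9).
So the only cell in row 6 that can hold 9 is row 6, column 5.
Therefore row 6, column 5 = 9.

9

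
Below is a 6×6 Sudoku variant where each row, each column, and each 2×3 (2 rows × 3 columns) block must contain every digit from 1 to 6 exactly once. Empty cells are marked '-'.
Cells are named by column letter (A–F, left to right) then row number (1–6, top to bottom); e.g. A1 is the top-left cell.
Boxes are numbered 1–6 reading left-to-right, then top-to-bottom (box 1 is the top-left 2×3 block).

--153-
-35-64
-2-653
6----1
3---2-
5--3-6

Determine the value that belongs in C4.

Cell C4 itself could take any of {3, 4} by direct elimination.
Consider where 3 can go in box 3.
A3 is out (row 3 already has a 3).
C3 is out (row 3 already has a 3).
B4 is out (column B already has a 3).
So the only cell in box 3 that can hold 3 is C4.
Therefore C4 = 3.

3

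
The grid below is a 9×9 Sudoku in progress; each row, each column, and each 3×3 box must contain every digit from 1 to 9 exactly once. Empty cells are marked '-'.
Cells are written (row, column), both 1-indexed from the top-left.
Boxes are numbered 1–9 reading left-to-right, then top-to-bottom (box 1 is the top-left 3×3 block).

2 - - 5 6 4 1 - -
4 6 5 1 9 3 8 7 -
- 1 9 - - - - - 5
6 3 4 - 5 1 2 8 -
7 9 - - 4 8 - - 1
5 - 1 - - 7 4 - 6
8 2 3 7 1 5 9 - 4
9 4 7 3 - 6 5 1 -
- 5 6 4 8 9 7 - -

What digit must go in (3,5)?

7

Cell (3,5) itself could take any of {2, 7} by direct elimination.
Consider where 7 can go in box 2.
(3,4) is out (column 4 already has a 7).
(3,6) is out (column 6 already has a 7).
So the only cell in box 2 that can hold 7 is (3,5).
Therefore (3,5) = 7.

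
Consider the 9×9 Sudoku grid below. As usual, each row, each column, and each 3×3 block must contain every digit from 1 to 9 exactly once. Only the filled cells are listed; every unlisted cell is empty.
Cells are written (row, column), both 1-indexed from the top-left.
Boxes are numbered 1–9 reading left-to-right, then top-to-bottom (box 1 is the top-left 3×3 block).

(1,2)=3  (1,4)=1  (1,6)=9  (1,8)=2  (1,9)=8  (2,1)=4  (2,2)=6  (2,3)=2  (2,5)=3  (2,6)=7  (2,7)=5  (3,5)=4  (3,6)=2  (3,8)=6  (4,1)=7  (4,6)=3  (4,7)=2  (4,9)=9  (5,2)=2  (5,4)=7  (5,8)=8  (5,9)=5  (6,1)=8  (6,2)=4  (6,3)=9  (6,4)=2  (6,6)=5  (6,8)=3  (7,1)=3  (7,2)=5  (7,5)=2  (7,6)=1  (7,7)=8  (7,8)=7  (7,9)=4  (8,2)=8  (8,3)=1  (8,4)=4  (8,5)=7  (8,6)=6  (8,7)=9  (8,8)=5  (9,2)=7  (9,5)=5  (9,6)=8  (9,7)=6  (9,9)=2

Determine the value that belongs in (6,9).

Cell (6,9) itself could take any of {1, 6, 7} by direct elimination.
Consider where 6 can go in box 6.
(4,8) is out (column 8 already has a 6).
(5,7) is out (column 7 already has a 6).
(6,7) is out (column 7 already has a 6).
So the only cell in box 6 that can hold 6 is (6,9).
Therefore (6,9) = 6.

6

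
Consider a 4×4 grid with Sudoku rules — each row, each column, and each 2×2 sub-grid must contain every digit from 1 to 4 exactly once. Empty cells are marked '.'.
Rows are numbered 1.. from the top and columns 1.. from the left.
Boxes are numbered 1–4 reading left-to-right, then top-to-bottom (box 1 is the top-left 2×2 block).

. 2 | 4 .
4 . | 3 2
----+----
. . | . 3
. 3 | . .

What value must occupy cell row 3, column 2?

Cell row 3, column 2 itself could take any of {1, 4} by direct elimination.
Consider where 4 can go in row 3.
row 3, column 1 is out (column 1 already has a 4).
row 3, column 3 is out (column 3 already has a 4).
So the only cell in row 3 that can hold 4 is row 3, column 2.
Therefore row 3, column 2 = 4.

4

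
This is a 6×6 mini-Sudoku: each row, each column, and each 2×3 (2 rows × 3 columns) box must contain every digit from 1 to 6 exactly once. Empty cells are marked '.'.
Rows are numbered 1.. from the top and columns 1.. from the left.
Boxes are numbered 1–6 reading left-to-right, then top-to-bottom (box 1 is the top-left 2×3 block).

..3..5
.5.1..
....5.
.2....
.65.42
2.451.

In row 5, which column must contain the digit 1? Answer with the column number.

Consider where 1 can go in row 5.
row 5, column 4 is out (column 4 already has a 1).
So the only cell in row 5 that can hold 1 is row 5, column 1.
That is column 1.

1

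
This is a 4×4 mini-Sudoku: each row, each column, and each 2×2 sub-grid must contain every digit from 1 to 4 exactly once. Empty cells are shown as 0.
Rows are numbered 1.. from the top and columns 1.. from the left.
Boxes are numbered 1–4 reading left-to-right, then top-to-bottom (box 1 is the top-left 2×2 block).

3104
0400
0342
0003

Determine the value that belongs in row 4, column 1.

4

Cell row 4, column 1 itself could take any of {1, 2, 4} by direct elimination.
Consider where 4 can go in box 3.
row 3, column 1 is out (row 3 already has a 4).
row 4, column 2 is out (column 2 already has a 4).
So the only cell in box 3 that can hold 4 is row 4, column 1.
Therefore row 4, column 1 = 4.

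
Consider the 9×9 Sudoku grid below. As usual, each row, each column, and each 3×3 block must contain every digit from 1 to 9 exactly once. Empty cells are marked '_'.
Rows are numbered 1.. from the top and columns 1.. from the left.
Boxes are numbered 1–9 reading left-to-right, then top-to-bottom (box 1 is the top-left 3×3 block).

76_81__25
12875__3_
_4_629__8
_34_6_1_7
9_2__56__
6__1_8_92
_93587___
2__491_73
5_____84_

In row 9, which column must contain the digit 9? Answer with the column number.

9

Consider where 9 can go in row 9.
row 9, column 2 is out (column 2 already has a 9).
row 9, column 3 is out (box 7 already has a 9).
row 9, column 4 is out (box 8 already has a 9).
row 9, column 5 is out (column 5 already has a 9).
row 9, column 6 is out (column 6 already has a 9).
So the only cell in row 9 that can hold 9 is row 9, column 9.
That is column 9.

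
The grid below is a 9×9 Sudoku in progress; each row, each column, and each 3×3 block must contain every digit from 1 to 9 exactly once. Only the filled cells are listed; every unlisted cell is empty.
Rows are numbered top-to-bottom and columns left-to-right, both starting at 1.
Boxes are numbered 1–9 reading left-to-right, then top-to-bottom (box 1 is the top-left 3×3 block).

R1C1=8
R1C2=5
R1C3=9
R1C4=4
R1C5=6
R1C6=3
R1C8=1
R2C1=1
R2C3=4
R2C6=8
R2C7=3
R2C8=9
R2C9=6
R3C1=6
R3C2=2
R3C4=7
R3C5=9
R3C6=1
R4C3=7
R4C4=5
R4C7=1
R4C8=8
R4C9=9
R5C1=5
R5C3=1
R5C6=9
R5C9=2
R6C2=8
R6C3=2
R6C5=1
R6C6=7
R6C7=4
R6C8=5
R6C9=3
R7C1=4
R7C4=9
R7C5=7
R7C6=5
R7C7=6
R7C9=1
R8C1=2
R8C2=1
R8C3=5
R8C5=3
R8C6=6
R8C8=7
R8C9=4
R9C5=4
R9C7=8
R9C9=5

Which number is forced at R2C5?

Cell R2C5 itself could take any of {2, 5} by direct elimination.
Consider where 5 can go in row 2.
R2C2 is out (column 2 already has a 5).
R2C4 is out (column 4 already has a 5).
So the only cell in row 2 that can hold 5 is R2C5.
Therefore R2C5 = 5.

5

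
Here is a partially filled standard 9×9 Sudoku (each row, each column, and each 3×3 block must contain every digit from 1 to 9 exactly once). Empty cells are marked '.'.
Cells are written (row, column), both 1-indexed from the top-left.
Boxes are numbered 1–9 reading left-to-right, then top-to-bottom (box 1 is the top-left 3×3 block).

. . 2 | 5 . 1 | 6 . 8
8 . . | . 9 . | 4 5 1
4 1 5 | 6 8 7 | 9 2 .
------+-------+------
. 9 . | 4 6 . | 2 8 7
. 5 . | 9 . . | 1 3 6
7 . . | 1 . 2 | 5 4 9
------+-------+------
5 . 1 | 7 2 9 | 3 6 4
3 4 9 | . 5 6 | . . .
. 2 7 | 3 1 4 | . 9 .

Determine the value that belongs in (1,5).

Cell (1,5) itself could take any of {3, 4} by direct elimination.
Consider where 4 can go in row 1.
(1,1) is out (column 1 already has a 4).
(1,2) is out (column 2 already has a 4).
(1,8) is out (column 8 already has a 4).
So the only cell in row 1 that can hold 4 is (1,5).
Therefore (1,5) = 4.

4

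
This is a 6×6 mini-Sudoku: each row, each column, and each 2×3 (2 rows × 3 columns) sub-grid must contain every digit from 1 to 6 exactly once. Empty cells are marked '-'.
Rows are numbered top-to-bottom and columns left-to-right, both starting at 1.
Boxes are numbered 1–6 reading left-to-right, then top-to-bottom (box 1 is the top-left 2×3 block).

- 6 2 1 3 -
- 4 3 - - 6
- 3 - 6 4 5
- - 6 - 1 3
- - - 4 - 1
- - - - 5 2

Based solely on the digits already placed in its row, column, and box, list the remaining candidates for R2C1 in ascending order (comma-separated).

1,5

Row 2 already contains {3, 4, 6}.
Column 1 already contains {}.
Its 2×3 block (box 1) already contains {2, 3, 4, 6}.
Removing those from 1–6 leaves {1, 5} as the candidates for R2C1.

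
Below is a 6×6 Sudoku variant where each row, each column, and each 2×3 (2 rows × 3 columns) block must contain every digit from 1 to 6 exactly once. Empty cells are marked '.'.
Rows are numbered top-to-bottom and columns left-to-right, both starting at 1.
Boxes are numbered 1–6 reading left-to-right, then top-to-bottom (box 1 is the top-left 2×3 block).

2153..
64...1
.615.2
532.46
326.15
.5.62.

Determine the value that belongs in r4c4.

Row 4 already contains {2, 3, 4, 5, 6}.
Column 4 already contains {3, 5, 6}.
Its 2×3 block (box 4) already contains {2, 4, 5, 6}.
The only value from 1–6 not eliminated is 1, so r4c4 = 1.

1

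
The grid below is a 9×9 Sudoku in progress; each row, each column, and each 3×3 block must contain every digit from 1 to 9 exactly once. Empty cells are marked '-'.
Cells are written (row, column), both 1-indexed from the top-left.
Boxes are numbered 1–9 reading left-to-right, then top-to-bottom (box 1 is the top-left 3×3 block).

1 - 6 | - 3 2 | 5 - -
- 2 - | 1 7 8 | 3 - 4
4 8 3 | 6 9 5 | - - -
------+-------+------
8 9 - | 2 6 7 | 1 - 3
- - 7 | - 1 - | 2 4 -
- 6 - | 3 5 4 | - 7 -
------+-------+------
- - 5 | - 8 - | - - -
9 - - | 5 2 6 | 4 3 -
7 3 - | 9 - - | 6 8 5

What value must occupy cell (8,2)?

Row 8 already contains {2, 3, 4, 5, 6, 9}.
Column 2 already contains {2, 3, 6, 8, 9}.
Its 3×3 block (box 7) already contains {3, 5, 7, 9}.
The only value from 1–9 not eliminated is 1, so (8,2) = 1.

1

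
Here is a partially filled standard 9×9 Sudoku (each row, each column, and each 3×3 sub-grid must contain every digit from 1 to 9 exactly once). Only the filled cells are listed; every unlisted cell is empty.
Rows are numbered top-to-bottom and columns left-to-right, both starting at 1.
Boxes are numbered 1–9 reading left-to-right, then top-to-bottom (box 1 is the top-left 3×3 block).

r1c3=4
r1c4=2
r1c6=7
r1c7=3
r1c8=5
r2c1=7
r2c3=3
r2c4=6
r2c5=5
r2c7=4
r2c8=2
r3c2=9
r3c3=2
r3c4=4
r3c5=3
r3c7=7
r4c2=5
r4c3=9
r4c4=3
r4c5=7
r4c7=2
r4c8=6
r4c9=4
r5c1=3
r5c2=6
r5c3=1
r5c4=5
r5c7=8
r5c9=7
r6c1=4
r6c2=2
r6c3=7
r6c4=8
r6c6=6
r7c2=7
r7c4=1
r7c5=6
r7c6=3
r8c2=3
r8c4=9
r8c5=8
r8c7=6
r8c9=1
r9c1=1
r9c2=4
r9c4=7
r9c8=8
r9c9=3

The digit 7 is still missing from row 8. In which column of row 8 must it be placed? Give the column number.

8

Consider where 7 can go in row 8.
r8c1 is out (column 1 already has a 7).
r8c3 is out (column 3 already has a 7).
r8c6 is out (column 6 already has a 7).
So the only cell in row 8 that can hold 7 is r8c8.
That is column 8.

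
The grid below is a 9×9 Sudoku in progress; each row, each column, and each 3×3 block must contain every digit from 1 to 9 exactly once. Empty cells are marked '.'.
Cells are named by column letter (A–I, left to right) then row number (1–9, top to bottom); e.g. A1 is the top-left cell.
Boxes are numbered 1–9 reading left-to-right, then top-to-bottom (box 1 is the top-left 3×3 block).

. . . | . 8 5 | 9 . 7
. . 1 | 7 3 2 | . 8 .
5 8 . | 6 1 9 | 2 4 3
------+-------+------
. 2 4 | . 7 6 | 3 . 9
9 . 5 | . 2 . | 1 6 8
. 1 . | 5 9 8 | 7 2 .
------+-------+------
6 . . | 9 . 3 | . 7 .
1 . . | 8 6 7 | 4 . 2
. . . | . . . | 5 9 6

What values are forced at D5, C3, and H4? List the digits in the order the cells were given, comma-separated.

For D5:
  Consider where 3 can go in column D.
  D1 is out (box 2 already has a 3).
  D4 is out (row 4 already has a 3).
  D9 is out (box 8 already has a 3).
  So the only cell in column D that can hold 3 is D5.
  So D5 = 3.
For C3:
  Row 3 already contains {1, 2, 3, 4, 5, 6, 8, 9}.
  Column C already contains {1, 4, 5}.
  Its 3×3 block (box 1) already contains {1, 5, 8}.
  The only value from 1–9 not eliminated is 7, so C3 = 7.
For H4:
  Row 4 already contains {2, 3, 4, 6, 7, 9}.
  Column H already contains {2, 4, 6, 7, 8, 9}.
  Its 3×3 block (box 6) already contains {1, 2, 3, 6, 7, 8, 9}.
  The only value from 1–9 not eliminated is 5, so H4 = 5.

3,7,5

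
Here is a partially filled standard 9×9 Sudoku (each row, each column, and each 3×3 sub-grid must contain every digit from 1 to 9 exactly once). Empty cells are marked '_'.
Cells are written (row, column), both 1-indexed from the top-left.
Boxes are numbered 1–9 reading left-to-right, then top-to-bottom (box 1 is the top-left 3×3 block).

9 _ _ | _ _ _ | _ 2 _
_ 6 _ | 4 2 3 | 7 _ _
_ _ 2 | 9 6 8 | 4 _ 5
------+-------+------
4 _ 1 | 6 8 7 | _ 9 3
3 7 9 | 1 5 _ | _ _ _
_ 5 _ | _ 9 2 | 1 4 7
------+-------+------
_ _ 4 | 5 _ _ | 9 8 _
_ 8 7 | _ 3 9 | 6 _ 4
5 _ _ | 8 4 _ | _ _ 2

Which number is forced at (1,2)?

Cell (1,2) itself could take any of {1, 3, 4} by direct elimination.
Consider where 4 can go in column 2.
(3,2) is out (row 3 already has a 4).
(4,2) is out (row 4 already has a 4).
(7,2) is out (row 7 already has a 4).
(9,2) is out (row 9 already has a 4).
So the only cell in column 2 that can hold 4 is (1,2).
Therefore (1,2) = 4.

4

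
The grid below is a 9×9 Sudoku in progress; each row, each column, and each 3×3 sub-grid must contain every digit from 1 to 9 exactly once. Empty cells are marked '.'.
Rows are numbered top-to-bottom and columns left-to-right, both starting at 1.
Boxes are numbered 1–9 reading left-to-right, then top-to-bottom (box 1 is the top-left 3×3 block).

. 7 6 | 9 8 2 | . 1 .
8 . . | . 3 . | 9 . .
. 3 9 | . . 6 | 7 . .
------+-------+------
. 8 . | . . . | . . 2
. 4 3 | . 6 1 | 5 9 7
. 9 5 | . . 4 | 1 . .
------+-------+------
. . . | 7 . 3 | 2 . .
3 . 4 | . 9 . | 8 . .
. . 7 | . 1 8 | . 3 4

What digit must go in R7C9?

9

Cell R7C9 itself could take any of {1, 5, 6, 9} by direct elimination.
Consider where 9 can go in box 9.
R7C8 is out (column 8 already has a 9).
R8C8 is out (row 8 already has a 9).
R8C9 is out (row 8 already has a 9).
R9C7 is out (column 7 already has a 9).
So the only cell in box 9 that can hold 9 is R7C9.
Therefore R7C9 = 9.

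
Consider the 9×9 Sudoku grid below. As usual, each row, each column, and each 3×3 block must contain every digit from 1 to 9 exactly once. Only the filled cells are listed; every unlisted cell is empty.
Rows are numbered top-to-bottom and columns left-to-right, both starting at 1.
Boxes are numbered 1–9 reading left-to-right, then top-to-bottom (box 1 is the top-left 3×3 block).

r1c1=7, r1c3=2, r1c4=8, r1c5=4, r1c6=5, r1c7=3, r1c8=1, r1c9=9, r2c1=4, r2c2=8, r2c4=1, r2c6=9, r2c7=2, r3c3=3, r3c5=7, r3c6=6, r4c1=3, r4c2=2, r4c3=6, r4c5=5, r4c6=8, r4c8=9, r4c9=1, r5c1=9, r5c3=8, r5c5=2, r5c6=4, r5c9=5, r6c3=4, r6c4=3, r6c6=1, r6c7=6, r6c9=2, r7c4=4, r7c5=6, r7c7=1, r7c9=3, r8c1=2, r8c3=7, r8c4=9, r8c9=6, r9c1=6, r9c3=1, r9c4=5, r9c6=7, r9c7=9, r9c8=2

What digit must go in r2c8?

Cell r2c8 itself could take any of {5, 6, 7} by direct elimination.
Consider where 6 can go in row 2.
r2c3 is out (column 3 already has a 6).
r2c5 is out (column 5 already has a 6).
r2c9 is out (column 9 already has a 6).
So the only cell in row 2 that can hold 6 is r2c8.
Therefore r2c8 = 6.

6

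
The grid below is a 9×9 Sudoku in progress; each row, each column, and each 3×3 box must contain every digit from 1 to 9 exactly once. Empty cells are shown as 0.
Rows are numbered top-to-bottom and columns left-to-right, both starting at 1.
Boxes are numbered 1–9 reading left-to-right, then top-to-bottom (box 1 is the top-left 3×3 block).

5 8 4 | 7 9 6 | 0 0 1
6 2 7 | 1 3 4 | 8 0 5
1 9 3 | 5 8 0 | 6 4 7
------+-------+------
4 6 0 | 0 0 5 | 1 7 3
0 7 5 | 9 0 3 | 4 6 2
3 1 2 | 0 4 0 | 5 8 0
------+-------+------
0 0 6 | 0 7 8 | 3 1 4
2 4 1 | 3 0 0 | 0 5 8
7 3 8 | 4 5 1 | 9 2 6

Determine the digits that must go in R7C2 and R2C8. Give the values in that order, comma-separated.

For R7C2:
  Row 7 already contains {1, 3, 4, 6, 7, 8}.
  Column 2 already contains {1, 2, 3, 4, 6, 7, 8, 9}.
  Its 3×3 block (box 7) already contains {1, 2, 3, 4, 6, 7, 8}.
  The only value from 1–9 not eliminated is 5, so R7C2 = 5.
For R2C8:
  Row 2 already contains {1, 2, 3, 4, 5, 6, 7, 8}.
  Column 8 already contains {1, 2, 4, 5, 6, 7, 8}.
  Its 3×3 block (box 3) already contains {1, 4, 5, 6, 7, 8}.
  The only value from 1–9 not eliminated is 9, so R2C8 = 9.

5,9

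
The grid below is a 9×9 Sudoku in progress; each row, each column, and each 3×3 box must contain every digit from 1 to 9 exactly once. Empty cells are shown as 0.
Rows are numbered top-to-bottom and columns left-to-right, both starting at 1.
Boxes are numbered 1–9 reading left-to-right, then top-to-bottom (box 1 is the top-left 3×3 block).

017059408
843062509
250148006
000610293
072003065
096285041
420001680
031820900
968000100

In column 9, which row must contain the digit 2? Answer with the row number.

Consider where 2 can go in column 9.
r7c9 is out (row 7 already has a 2).
r8c9 is out (row 8 already has a 2).
So the only cell in column 9 that can hold 2 is r9c9.
That is row 9.

9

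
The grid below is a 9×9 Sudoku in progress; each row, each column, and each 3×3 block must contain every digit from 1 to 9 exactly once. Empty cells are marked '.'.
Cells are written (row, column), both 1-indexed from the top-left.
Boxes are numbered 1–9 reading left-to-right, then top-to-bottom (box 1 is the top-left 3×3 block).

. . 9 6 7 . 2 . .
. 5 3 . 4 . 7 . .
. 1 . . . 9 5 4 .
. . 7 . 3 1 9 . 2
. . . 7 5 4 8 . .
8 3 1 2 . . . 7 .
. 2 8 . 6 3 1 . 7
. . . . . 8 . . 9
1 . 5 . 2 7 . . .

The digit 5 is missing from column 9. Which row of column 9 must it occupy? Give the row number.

Consider where 5 can go in column 9.
(1,9) is out (box 3 already has a 5).
(2,9) is out (row 2 already has a 5).
(3,9) is out (row 3 already has a 5).
(5,9) is out (row 5 already has a 5).
(9,9) is out (row 9 already has a 5).
So the only cell in column 9 that can hold 5 is (6,9).
That is row 6.

6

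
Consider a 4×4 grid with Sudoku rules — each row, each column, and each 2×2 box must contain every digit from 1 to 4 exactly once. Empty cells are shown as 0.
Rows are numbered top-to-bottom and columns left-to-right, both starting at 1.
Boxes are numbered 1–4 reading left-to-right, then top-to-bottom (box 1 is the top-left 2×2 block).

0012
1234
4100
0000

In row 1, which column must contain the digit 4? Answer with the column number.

Consider where 4 can go in row 1.
R1C1 is out (column 1 already has a 4).
So the only cell in row 1 that can hold 4 is R1C2.
That is column 2.

2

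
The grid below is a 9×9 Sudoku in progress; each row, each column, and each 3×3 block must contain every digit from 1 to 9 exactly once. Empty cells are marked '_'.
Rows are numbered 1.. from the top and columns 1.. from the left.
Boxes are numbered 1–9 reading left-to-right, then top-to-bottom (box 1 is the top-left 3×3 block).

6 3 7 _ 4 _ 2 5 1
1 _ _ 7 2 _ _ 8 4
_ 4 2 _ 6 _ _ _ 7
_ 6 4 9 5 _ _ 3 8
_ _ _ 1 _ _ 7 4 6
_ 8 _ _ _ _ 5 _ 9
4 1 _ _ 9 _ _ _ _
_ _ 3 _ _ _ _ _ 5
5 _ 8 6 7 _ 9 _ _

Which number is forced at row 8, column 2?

7

Cell row 8, column 2 itself could take any of {2, 7, 9} by direct elimination.
Consider where 7 can go in column 2.
row 2, column 2 is out (row 2 already has a 7).
row 5, column 2 is out (row 5 already has a 7).
row 9, column 2 is out (row 9 already has a 7).
So the only cell in column 2 that can hold 7 is row 8, column 2.
Therefore row 8, column 2 = 7.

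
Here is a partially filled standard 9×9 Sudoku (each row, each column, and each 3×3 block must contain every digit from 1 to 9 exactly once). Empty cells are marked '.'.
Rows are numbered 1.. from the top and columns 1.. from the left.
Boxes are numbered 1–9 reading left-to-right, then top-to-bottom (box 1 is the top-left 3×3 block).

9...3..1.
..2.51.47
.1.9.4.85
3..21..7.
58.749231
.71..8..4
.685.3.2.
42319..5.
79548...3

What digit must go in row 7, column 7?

Cell row 7, column 7 itself could take any of {1, 4, 7, 9} by direct elimination.
Consider where 4 can go in row 7.
row 7, column 1 is out (column 1 already has a 4).
row 7, column 5 is out (column 5 already has a 4).
row 7, column 9 is out (column 9 already has a 4).
So the only cell in row 7 that can hold 4 is row 7, column 7.
Therefore row 7, column 7 = 4.

4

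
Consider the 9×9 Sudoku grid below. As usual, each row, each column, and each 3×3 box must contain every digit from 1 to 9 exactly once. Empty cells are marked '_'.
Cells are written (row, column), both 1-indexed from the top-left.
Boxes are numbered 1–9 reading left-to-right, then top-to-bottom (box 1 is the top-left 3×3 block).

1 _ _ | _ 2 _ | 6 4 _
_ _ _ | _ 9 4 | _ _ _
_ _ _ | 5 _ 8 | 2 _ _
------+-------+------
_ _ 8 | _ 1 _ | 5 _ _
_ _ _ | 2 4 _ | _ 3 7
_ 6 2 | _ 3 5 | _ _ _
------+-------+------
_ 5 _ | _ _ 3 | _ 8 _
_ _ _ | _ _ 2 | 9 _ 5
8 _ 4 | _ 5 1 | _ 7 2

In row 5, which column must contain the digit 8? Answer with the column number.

Consider where 8 can go in row 5.
(5,1) is out (column 1 already has a 8).
(5,2) is out (box 4 already has a 8).
(5,3) is out (column 3 already has a 8).
(5,6) is out (column 6 already has a 8).
So the only cell in row 5 that can hold 8 is (5,7).
That is column 7.

7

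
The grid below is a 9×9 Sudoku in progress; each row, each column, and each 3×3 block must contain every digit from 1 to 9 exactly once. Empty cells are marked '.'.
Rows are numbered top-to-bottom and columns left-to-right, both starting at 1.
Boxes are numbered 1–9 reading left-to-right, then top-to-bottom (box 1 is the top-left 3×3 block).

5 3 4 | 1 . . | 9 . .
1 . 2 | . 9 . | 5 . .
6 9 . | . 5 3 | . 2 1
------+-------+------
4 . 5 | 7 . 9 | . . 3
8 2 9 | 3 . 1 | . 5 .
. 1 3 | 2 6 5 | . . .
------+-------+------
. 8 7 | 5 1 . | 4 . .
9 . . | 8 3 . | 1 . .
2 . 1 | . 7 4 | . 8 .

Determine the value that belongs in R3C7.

7

Cell R3C7 itself could take any of {7, 8} by direct elimination.
Consider where 7 can go in row 3.
R3C3 is out (column 3 already has a 7).
R3C4 is out (column 4 already has a 7).
So the only cell in row 3 that can hold 7 is R3C7.
Therefore R3C7 = 7.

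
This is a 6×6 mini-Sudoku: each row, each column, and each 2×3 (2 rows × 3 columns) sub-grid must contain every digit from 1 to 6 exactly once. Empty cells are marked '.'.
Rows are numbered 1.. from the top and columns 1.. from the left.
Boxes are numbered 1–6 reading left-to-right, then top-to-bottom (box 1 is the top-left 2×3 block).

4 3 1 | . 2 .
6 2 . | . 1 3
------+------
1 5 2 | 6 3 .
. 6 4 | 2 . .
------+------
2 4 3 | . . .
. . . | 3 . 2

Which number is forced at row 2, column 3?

Row 2 already contains {1, 2, 3, 6}.
Column 3 already contains {1, 2, 3, 4}.
Its 2×3 block (box 1) already contains {1, 2, 3, 4, 6}.
The only value from 1–6 not eliminated is 5, so row 2, column 3 = 5.

5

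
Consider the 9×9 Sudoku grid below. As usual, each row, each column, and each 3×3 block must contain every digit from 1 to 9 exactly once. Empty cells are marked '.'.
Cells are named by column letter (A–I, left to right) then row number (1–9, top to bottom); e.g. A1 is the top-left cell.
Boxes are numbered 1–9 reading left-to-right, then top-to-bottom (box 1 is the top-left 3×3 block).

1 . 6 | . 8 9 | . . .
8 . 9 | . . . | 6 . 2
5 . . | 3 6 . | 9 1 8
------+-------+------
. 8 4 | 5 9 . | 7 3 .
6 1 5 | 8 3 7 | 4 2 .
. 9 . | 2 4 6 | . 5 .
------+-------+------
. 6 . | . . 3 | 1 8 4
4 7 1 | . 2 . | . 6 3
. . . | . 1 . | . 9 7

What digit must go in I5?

9

Row 5 already contains {1, 2, 3, 4, 5, 6, 7, 8}.
Column I already contains {2, 3, 4, 7, 8}.
Its 3×3 block (box 6) already contains {2, 3, 4, 5, 7}.
The only value from 1–9 not eliminated is 9, so I5 = 9.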